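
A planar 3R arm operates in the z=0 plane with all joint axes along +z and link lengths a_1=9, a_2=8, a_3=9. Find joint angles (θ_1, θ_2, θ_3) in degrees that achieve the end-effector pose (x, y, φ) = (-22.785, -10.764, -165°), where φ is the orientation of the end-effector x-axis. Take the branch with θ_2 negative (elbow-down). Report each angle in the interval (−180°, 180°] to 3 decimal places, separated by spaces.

-135.004 -29.992 -0.004

wrist centre = target − a_3·(cos φ, sin φ) = (-14.0917, -8.4346)
cos θ_2 = (269.7181−9²−8²)/(2·9·8) = 0.8661; θ_2 = -29.9917° (elbow-down)
β = atan2(-8.4346,-14.0917) = -149.0972°; ψ = atan2(-3.9990,15.9288) = -14.0931°
θ_1 = β − ψ = -135.0041°
θ_3 = φ − θ_1 − θ_2 = -0.0042° (wrapped to (-180°,180°])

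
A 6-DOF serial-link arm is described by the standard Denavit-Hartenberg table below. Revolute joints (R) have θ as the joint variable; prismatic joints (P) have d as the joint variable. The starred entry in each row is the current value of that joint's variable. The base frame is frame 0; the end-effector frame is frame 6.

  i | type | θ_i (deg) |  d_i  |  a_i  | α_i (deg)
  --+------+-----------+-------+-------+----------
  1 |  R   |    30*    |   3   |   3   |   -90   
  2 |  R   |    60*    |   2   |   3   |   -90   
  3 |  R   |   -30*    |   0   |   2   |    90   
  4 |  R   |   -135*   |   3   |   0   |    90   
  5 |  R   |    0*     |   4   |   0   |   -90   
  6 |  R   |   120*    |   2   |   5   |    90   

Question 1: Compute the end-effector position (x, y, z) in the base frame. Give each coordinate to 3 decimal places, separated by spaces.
after link 1: o_1 = (2.5981, 1.5000, 3.0000)
after link 2: o_2 = (2.8971, 3.9821, 0.4019)
after link 3: o_3 = (3.1471, 5.2811, -1.0981)
after link 4: o_4 = (1.1986, 7.1561, 0.2010)
after link 5: o_5 = (-1.2763, 4.0942, 0.9081)
after link 6: o_6 = (-1.0011, 9.0415, -1.2011)

-1.001 9.042 -1.201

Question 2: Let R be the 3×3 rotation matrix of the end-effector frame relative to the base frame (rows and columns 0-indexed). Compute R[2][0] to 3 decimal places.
-0.595

End-effector x-axis (col 0 of R) = (0.3149,0.7395,-0.5950)
R[2][0] = -0.5950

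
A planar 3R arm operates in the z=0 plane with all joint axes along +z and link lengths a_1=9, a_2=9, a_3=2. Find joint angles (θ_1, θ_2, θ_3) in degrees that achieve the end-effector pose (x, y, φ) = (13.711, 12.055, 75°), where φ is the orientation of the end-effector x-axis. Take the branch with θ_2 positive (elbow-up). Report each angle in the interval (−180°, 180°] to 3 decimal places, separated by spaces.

wrist centre = target − a_3·(cos φ, sin φ) = (13.1934, 10.1231)
cos θ_2 = (276.5429−9²−9²)/(2·9·9) = 0.7071; θ_2 = 45.0042° (elbow-up)
β = atan2(10.1231,13.1934) = 37.4987°; ψ = atan2(6.3644,15.3635) = 22.5021°
θ_1 = β − ψ = 14.9966°
θ_3 = φ − θ_1 − θ_2 = 14.9992° (wrapped to (-180°,180°])

14.997 45.004 14.999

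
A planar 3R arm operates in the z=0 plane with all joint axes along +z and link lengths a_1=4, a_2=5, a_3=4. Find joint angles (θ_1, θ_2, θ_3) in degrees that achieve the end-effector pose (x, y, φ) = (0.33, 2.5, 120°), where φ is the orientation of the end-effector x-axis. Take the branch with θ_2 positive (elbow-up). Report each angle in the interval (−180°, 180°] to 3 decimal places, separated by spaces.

wrist centre = target − a_3·(cos φ, sin φ) = (2.3300, -0.9641)
cos θ_2 = (6.3584−4²−5²)/(2·4·5) = -0.8660; θ_2 = 150.0017° (elbow-up)
β = atan2(-0.9641,2.3300) = -22.4787°; ψ = atan2(2.4999,-0.3302) = 97.5245°
θ_1 = β − ψ = -120.0032°
θ_3 = φ − θ_1 − θ_2 = 90.0015° (wrapped to (-180°,180°])

-120.003 150.002 90.001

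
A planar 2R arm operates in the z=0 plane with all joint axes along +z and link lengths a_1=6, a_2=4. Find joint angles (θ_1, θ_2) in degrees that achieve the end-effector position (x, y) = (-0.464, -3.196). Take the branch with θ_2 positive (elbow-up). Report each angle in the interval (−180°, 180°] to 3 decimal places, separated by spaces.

-136.521 150.003

cos θ_2 = (10.4297−6²−4²)/(2·6·4) = -0.8660; θ_2 = 150.0026° (elbow-up)
β = atan2(-3.1960,-0.4640) = -98.2606°; ψ = atan2(1.9998,2.5358) = 38.2608°
θ_1 = β − ψ = -136.5214°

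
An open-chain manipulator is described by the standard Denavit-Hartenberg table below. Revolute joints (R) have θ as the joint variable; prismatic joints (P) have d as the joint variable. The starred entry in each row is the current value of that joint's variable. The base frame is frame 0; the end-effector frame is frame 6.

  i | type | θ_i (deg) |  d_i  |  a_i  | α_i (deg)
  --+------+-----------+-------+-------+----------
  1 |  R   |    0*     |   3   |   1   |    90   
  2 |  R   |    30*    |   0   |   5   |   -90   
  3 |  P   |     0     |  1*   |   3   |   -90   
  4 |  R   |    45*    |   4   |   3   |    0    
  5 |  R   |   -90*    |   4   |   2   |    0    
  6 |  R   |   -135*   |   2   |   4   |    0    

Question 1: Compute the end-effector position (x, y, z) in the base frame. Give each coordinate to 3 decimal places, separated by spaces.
after link 1: o_1 = (1.0000, 0.0000, 3.0000)
after link 2: o_2 = (5.3301, 0.0000, 5.5000)
after link 3: o_3 = (7.4282, 0.0000, 7.8660)
after link 4: o_4 = (10.3260, 4.0000, 7.0896)
after link 5: o_5 = (10.8436, 8.0000, 9.0214)
after link 6: o_6 = (7.3795, 10.0000, 7.0214)

7.380 10.000 7.021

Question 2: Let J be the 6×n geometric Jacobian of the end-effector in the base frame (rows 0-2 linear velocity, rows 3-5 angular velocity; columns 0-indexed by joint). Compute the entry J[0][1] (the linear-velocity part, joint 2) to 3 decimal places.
-4.021

axis z_1 = (0.0000,-1.0000,0.0000); lever o_n−o_1 = (6.3795,10.0000,4.0214)
cross product → J_v[:, 1] = (-4.0214,0.0000,6.3795)
J_ω[:, 1] = z_1
entry J[0][1] = -4.0214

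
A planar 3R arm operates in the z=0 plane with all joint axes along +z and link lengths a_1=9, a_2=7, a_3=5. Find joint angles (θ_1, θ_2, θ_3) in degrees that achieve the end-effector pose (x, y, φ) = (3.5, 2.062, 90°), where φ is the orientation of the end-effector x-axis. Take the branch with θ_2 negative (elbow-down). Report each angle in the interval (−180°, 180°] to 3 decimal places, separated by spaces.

wrist centre = target − a_3·(cos φ, sin φ) = (3.5000, -2.9380)
cos θ_2 = (20.8818−9²−7²)/(2·9·7) = -0.8660; θ_2 = -149.9990° (elbow-down)
β = atan2(-2.9380,3.5000) = -40.0111°; ψ = atan2(-3.5001,2.9379) = -49.9909°
θ_1 = β − ψ = 9.9798°
θ_3 = φ − θ_1 − θ_2 = -129.9808° (wrapped to (-180°,180°])

9.980 -149.999 -129.981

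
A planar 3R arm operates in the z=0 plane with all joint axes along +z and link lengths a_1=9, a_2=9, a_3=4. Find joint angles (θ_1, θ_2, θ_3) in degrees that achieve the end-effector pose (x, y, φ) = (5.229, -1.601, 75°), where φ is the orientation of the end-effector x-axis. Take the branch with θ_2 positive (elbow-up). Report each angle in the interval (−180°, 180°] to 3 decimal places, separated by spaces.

wrist centre = target − a_3·(cos φ, sin φ) = (4.1937, -5.4647)
cos θ_2 = (47.4503−9²−9²)/(2·9·9) = -0.7071; θ_2 = 134.9992° (elbow-up)
β = atan2(-5.4647,4.1937) = -52.4966°; ψ = atan2(6.3640,2.6361) = 67.4996°
θ_1 = β − ψ = -119.9962°
θ_3 = φ − θ_1 − θ_2 = 59.9970° (wrapped to (-180°,180°])

-119.996 134.999 59.997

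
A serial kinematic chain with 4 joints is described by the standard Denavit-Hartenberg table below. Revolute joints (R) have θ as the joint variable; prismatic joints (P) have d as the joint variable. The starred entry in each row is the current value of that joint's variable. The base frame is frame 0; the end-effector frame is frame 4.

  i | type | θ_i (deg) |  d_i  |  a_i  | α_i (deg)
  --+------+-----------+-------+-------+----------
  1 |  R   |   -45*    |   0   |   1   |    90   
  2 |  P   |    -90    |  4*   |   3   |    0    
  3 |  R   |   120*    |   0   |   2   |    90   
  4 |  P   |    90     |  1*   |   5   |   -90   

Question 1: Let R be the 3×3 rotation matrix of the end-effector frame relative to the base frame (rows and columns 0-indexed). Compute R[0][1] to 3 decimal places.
End-effector y-axis (col 1 of R) = (-0.3536,0.3536,0.8660)
R[0][1] = -0.3536

-0.354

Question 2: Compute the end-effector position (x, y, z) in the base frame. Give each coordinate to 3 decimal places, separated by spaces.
after link 1: o_1 = (0.7071, -0.7071, 0.0000)
after link 2: o_2 = (-2.1213, -3.5355, -3.0000)
after link 3: o_3 = (-0.8966, -4.7603, -2.0000)
after link 4: o_4 = (-4.0786, -8.6494, -2.8660)

-4.079 -8.649 -2.866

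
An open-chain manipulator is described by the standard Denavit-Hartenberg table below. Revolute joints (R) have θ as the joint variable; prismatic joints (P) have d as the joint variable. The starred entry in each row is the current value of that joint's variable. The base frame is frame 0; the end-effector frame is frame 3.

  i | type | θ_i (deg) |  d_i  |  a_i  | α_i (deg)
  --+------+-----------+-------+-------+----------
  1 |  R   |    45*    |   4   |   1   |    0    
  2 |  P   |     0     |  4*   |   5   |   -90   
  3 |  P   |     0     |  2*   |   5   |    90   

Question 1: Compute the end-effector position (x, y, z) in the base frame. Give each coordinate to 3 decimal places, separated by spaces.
after link 1: o_1 = (0.7071, 0.7071, 4.0000)
after link 2: o_2 = (4.2426, 4.2426, 8.0000)
after link 3: o_3 = (6.3640, 9.1924, 8.0000)

6.364 9.192 8.000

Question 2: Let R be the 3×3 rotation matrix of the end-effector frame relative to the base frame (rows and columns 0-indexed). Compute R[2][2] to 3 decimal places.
End-effector z-axis (col 2 of R) = (0.0000,0.0000,1.0000)
R[2][2] = 1.0000

1.000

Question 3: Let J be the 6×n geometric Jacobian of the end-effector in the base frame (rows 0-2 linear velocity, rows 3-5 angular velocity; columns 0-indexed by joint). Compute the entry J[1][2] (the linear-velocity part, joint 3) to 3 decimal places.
0.707

prismatic axis z_2 = (-0.7071,0.7071,0.0000)
J_v[:, 2] = z_2; J_ω[:, 2] = (0,0,0)
entry J[1][2] = 0.7071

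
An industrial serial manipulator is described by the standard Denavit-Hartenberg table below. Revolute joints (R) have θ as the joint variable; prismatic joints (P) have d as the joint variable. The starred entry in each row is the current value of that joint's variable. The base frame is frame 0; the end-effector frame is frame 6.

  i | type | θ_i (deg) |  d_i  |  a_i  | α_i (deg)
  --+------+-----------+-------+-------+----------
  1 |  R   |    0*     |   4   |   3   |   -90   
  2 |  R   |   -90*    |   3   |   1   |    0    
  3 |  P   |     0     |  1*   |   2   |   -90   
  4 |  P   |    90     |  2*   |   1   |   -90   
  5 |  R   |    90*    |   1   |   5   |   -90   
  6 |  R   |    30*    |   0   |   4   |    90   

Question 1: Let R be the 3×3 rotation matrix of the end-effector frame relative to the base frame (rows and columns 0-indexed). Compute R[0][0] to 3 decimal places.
End-effector x-axis (col 0 of R) = (-0.8660,-0.0000,0.5000)
R[0][0] = -0.8660

-0.866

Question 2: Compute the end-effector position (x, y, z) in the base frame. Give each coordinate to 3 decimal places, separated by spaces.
after link 1: o_1 = (3.0000, 0.0000, 4.0000)
after link 2: o_2 = (3.0000, 3.0000, 5.0000)
after link 3: o_3 = (3.0000, 4.0000, 7.0000)
after link 4: o_4 = (5.0000, 3.0000, 7.0000)
after link 5: o_5 = (0.0000, 3.0000, 6.0000)
after link 6: o_6 = (-3.4641, 3.0000, 8.0000)

-3.464 3.000 8.000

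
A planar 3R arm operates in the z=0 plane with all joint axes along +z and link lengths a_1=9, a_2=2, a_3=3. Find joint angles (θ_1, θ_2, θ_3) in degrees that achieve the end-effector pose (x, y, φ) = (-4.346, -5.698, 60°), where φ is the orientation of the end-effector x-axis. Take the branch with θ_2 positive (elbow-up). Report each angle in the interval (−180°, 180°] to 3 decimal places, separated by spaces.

wrist centre = target − a_3·(cos φ, sin φ) = (-5.8460, -8.2961)
cos θ_2 = (103.0006−9²−2²)/(2·9·2) = 0.5000; θ_2 = 59.9989° (elbow-up)
β = atan2(-8.2961,-5.8460) = -125.1712°; ψ = atan2(1.7320,10.0000) = 9.8263°
θ_1 = β − ψ = -134.9975°
θ_3 = φ − θ_1 − θ_2 = 134.9986° (wrapped to (-180°,180°])

-134.998 59.999 134.999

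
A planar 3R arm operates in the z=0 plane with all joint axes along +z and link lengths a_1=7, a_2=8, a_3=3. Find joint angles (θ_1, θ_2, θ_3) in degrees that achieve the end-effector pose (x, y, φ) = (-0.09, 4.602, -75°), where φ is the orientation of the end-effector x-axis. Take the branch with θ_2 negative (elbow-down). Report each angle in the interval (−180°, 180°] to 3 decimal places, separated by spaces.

wrist centre = target − a_3·(cos φ, sin φ) = (-0.8665, 7.4998)
cos θ_2 = (56.9974−7²−8²)/(2·7·8) = -0.5000; θ_2 = -120.0015° (elbow-down)
β = atan2(7.4998,-0.8665) = 96.5902°; ψ = atan2(-6.9281,2.9998) = -66.5877°
θ_1 = β − ψ = 163.1780°
θ_3 = φ − θ_1 − θ_2 = -118.1764° (wrapped to (-180°,180°])

163.178 -120.002 -118.176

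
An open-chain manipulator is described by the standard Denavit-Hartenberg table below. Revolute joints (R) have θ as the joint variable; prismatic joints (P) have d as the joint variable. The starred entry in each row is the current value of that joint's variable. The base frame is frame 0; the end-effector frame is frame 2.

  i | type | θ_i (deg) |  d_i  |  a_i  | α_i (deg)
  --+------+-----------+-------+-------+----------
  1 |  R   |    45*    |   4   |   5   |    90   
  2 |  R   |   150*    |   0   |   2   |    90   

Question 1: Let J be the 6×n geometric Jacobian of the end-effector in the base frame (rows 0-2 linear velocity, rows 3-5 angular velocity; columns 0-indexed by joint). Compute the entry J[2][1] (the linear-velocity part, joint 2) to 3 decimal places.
axis z_1 = (0.7071,-0.7071,0.0000); lever o_n−o_1 = (-1.2247,-1.2247,1.0000)
cross product → J_v[:, 1] = (-0.7071,-0.7071,-1.7321)
J_ω[:, 1] = z_1
entry J[2][1] = -1.7321

-1.732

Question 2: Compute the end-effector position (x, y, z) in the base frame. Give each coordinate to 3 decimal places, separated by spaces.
after link 1: o_1 = (3.5355, 3.5355, 4.0000)
after link 2: o_2 = (2.3108, 2.3108, 5.0000)

2.311 2.311 5.000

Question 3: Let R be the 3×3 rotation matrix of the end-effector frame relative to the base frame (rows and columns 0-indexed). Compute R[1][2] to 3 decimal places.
End-effector z-axis (col 2 of R) = (0.3536,0.3536,0.8660)
R[1][2] = 0.3536

0.354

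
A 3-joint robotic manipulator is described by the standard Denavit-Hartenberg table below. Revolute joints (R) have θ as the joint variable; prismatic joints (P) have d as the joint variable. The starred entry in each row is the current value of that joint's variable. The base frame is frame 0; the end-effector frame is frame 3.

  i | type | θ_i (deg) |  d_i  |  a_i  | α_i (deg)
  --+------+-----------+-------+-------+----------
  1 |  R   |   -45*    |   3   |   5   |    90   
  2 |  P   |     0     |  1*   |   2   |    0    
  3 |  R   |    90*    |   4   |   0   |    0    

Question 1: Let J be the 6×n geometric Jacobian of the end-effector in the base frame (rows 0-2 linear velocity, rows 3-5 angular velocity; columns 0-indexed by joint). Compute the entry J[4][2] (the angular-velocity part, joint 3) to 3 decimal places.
axis z_2 = (-0.7071,-0.7071,0.0000); lever o_n−o_2 = (-2.8284,-2.8284,0.0000)
cross product → J_v[:, 2] = (-0.0000,0.0000,-0.0000)
J_ω[:, 2] = z_2
entry J[4][2] = -0.7071

-0.707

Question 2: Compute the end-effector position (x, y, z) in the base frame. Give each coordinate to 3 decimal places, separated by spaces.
after link 1: o_1 = (3.5355, -3.5355, 3.0000)
after link 2: o_2 = (4.2426, -5.6569, 3.0000)
after link 3: o_3 = (1.4142, -8.4853, 3.0000)

1.414 -8.485 3.000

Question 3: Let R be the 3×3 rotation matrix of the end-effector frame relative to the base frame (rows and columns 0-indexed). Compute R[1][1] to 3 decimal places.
End-effector y-axis (col 1 of R) = (-0.7071,0.7071,0.0000)
R[1][1] = 0.7071

0.707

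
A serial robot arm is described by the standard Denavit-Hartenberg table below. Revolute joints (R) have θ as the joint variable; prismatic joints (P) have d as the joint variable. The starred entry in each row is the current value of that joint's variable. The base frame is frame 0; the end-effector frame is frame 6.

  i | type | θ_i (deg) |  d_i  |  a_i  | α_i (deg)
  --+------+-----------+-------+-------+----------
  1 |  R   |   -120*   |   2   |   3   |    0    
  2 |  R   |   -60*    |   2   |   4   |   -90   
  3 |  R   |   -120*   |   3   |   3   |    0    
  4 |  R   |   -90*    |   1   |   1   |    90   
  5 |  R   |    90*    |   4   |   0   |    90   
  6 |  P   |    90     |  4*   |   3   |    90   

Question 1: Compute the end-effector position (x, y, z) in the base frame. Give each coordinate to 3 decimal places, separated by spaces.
after link 1: o_1 = (-1.5000, -2.5981, 2.0000)
after link 2: o_2 = (-5.5000, -2.5981, 4.0000)
after link 3: o_3 = (-4.0000, -5.5981, 6.5981)
after link 4: o_4 = (-3.1340, -6.5981, 6.0981)
after link 5: o_5 = (-5.1340, -6.5981, 2.6340)
after link 6: o_6 = (-3.1699, -6.5981, -1.9641)

-3.170 -6.598 -1.964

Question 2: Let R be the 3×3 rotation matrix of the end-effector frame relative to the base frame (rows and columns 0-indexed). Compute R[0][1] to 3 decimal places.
End-effector y-axis (col 1 of R) = (0.8660,0.0000,-0.5000)
R[0][1] = 0.8660

0.866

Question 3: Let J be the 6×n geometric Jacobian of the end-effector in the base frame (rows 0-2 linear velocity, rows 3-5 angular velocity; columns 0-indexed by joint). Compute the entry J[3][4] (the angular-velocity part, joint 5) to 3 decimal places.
axis z_4 = (-0.5000,-0.0000,-0.8660); lever o_n−o_4 = (-0.0359,-0.0000,-8.0622)
cross product → J_v[:, 4] = (0.0000,-4.0000,0.0000)
J_ω[:, 4] = z_4
entry J[3][4] = -0.5000

-0.500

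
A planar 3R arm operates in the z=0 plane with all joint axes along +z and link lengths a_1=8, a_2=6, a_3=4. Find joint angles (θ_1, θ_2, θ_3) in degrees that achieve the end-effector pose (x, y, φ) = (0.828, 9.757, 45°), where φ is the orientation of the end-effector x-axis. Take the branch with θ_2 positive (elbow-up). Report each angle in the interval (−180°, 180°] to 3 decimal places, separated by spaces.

wrist centre = target − a_3·(cos φ, sin φ) = (-2.0004, 6.9286)
cos θ_2 = (52.0068−8²−6²)/(2·8·6) = -0.4999; θ_2 = 119.9953° (elbow-up)
β = atan2(6.9286,-2.0004) = 106.1046°; ψ = atan2(5.1964,5.0004) = 46.1010°
θ_1 = β − ψ = 60.0035°
θ_3 = φ − θ_1 − θ_2 = -134.9988° (wrapped to (-180°,180°])

60.004 119.995 -134.999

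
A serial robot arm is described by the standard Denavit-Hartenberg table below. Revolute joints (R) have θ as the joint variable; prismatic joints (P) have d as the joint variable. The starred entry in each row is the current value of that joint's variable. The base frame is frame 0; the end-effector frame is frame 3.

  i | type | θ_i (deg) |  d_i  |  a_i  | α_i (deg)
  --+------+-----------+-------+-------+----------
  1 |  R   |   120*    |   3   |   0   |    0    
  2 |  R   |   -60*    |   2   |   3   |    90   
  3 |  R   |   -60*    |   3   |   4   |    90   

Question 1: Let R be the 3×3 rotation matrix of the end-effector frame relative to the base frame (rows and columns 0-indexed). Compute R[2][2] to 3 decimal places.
-0.500

End-effector z-axis (col 2 of R) = (-0.4330,-0.7500,-0.5000)
R[2][2] = -0.5000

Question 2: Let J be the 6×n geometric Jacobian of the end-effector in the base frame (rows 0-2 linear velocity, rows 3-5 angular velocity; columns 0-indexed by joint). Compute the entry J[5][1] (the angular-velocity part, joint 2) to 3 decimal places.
axis z_1 = (0.0000,0.0000,1.0000); lever o_n−o_1 = (5.0981,2.8301,-1.4641)
cross product → J_v[:, 1] = (-2.8301,5.0981,0.0000)
J_ω[:, 1] = z_1
entry J[5][1] = 1.0000

1.000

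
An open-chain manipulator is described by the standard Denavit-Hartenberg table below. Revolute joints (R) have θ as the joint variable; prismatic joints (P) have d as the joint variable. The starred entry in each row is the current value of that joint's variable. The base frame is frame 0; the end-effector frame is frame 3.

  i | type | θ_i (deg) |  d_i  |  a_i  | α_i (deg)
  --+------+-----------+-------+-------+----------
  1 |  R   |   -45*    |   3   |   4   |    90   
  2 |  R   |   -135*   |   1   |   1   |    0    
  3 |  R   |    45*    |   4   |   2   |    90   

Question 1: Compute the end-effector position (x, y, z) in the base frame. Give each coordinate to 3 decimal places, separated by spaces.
-1.207 -5.864 0.293

after link 1: o_1 = (2.8284, -2.8284, 3.0000)
after link 2: o_2 = (1.6213, -3.0355, 2.2929)
after link 3: o_3 = (-1.2071, -5.8640, 0.2929)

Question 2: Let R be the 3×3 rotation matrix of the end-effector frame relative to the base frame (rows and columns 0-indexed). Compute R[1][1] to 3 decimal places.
-0.707

End-effector y-axis (col 1 of R) = (-0.7071,-0.7071,0.0000)
R[1][1] = -0.7071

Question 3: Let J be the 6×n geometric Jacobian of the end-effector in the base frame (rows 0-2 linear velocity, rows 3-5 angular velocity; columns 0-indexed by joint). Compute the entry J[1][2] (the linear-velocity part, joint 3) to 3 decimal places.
-1.414

axis z_2 = (-0.7071,-0.7071,0.0000); lever o_n−o_2 = (-2.8284,-2.8284,-2.0000)
cross product → J_v[:, 2] = (1.4142,-1.4142,0.0000)
J_ω[:, 2] = z_2
entry J[1][2] = -1.4142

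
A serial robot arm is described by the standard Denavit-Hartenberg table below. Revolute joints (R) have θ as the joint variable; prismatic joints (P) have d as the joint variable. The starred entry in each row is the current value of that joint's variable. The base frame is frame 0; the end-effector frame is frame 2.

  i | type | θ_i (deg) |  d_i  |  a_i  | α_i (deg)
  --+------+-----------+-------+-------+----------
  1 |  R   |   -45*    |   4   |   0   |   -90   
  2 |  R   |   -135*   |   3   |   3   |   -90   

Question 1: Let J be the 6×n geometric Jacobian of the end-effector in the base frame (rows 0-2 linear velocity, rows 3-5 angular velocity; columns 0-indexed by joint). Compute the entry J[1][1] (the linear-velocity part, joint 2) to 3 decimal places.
-1.500

axis z_1 = (0.7071,0.7071,0.0000); lever o_n−o_1 = (0.6213,3.6213,2.1213)
cross product → J_v[:, 1] = (1.5000,-1.5000,2.1213)
J_ω[:, 1] = z_1
entry J[1][1] = -1.5000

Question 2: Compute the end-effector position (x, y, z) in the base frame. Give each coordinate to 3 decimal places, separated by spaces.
after link 1: o_1 = (0.0000, 0.0000, 4.0000)
after link 2: o_2 = (0.6213, 3.6213, 6.1213)

0.621 3.621 6.121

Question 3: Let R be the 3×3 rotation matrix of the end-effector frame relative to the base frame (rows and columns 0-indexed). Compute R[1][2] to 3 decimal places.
End-effector z-axis (col 2 of R) = (0.5000,-0.5000,0.7071)
R[1][2] = -0.5000

-0.500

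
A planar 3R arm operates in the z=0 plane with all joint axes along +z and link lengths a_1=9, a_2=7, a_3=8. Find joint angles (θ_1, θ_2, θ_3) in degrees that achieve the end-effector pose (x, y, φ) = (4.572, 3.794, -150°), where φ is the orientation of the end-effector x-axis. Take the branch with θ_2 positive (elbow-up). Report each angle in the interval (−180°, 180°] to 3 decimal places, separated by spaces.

8.255 59.999 141.746

wrist centre = target − a_3·(cos φ, sin φ) = (11.5002, 7.7940)
cos θ_2 = (193.0011−9²−7²)/(2·9·7) = 0.5000; θ_2 = 59.9994° (elbow-up)
β = atan2(7.7940,11.5002) = 34.1266°; ψ = atan2(6.0621,12.5001) = 25.8719°
θ_1 = β − ψ = 8.2546°
θ_3 = φ − θ_1 − θ_2 = 141.7460° (wrapped to (-180°,180°])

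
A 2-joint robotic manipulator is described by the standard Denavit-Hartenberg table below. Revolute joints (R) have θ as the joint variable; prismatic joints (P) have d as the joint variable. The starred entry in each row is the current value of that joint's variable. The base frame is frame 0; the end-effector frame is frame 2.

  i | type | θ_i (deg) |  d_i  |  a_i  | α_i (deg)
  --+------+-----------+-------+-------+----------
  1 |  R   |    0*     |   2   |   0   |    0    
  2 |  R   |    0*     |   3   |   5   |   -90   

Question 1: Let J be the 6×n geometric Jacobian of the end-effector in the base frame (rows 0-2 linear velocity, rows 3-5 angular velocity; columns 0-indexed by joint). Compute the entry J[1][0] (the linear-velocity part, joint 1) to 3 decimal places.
axis z_0 = ẑ; lever o_n−o_0 = (5.0000,0.0000,5.0000)
cross product → J_v[:, 0] = (0.0000,5.0000,0.0000)
J_ω[:, 0] = z_0
entry J[1][0] = 5.0000

5.000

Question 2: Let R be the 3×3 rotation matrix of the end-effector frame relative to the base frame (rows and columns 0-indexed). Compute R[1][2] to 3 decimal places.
1.000

End-effector z-axis (col 2 of R) = (0.0000,1.0000,0.0000)
R[1][2] = 1.0000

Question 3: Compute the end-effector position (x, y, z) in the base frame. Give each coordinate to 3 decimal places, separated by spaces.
after link 1: o_1 = (0.0000, 0.0000, 2.0000)
after link 2: o_2 = (5.0000, 0.0000, 5.0000)

5.000 0.000 5.000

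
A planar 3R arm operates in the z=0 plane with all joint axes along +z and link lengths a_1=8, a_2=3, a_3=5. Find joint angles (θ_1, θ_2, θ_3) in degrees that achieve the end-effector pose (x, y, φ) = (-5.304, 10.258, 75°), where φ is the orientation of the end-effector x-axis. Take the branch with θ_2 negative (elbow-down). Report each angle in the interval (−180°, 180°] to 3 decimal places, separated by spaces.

wrist centre = target − a_3·(cos φ, sin φ) = (-6.5981, 5.4284)
cos θ_2 = (73.0021−8²−3²)/(2·8·3) = 0.0000; θ_2 = -89.9975° (elbow-down)
β = atan2(5.4284,-6.5981) = 140.5553°; ψ = atan2(-3.0000,8.0001) = -20.5557°
θ_1 = β − ψ = 161.1110°
θ_3 = φ − θ_1 − θ_2 = 3.8865° (wrapped to (-180°,180°])

161.111 -89.998 3.887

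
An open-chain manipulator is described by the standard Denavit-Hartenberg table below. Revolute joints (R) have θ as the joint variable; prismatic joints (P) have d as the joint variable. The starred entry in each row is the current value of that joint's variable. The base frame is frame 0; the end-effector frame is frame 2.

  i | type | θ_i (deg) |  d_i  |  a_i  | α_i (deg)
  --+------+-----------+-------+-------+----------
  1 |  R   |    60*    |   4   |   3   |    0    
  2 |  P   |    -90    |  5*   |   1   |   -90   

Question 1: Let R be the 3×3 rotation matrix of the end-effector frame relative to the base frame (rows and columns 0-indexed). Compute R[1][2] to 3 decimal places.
End-effector z-axis (col 2 of R) = (0.5000,0.8660,0.0000)
R[1][2] = 0.8660

0.866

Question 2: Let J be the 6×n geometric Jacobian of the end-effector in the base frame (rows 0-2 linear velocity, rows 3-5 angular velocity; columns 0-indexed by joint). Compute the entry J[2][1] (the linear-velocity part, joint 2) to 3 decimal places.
prismatic axis z_1 = (0.0000,0.0000,1.0000)
J_v[:, 1] = z_1; J_ω[:, 1] = (0,0,0)
entry J[2][1] = 1.0000

1.000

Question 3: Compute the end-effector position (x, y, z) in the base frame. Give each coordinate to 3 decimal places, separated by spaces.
2.366 2.098 9.000

after link 1: o_1 = (1.5000, 2.5981, 4.0000)
after link 2: o_2 = (2.3660, 2.0981, 9.0000)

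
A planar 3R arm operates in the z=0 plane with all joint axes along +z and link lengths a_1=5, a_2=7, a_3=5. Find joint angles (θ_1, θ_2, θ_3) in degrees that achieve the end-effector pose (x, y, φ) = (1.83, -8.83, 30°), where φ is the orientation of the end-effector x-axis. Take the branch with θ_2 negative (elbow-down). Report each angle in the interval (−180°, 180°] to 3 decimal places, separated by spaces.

wrist centre = target − a_3·(cos φ, sin φ) = (-2.5001, -11.3300)
cos θ_2 = (134.6195−5²−7²)/(2·5·7) = 0.8660; θ_2 = -30.0037° (elbow-down)
β = atan2(-11.3300,-2.5001) = -102.4437°; ψ = atan2(-3.5004,11.0620) = -17.5592°
θ_1 = β − ψ = -84.8845°
θ_3 = φ − θ_1 − θ_2 = 144.8882° (wrapped to (-180°,180°])

-84.885 -30.004 144.888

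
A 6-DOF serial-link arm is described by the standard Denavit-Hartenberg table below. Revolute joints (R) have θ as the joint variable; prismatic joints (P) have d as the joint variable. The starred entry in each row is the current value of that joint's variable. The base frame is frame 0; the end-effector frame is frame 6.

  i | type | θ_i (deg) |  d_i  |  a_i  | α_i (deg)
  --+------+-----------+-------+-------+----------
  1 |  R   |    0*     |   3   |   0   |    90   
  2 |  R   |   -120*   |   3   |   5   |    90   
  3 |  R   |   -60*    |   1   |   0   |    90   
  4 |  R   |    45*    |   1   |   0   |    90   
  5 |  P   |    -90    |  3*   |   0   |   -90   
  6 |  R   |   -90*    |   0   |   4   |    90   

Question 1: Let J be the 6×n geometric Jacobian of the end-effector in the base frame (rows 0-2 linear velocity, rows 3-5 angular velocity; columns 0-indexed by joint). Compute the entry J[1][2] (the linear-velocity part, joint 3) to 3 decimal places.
-1.609

axis z_2 = (-0.8660,-0.0000,0.5000); lever o_n−o_2 = (2.6162,4.7866,-3.3682)
cross product → J_v[:, 2] = (-2.3933,-1.6088,-4.1453)
J_ω[:, 2] = z_2
entry J[1][2] = -1.6088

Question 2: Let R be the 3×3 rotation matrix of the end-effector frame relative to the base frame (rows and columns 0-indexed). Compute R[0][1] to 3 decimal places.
-0.789

End-effector y-axis (col 1 of R) = (-0.7891,0.6124,0.0474)
R[0][1] = -0.7891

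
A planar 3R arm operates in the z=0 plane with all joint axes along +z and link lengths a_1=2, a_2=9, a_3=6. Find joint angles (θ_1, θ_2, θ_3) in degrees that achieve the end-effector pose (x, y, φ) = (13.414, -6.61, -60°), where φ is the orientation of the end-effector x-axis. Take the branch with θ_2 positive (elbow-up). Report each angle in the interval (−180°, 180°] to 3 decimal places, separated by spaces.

wrist centre = target − a_3·(cos φ, sin φ) = (10.4140, -1.4138)
cos θ_2 = (110.4504−2²−9²)/(2·2·9) = 0.7070; θ_2 = 45.0123° (elbow-up)
β = atan2(-1.4138,10.4140) = -7.7314°; ψ = atan2(6.3653,8.3626) = 37.2772°
θ_1 = β − ψ = -45.0087°
θ_3 = φ − θ_1 − θ_2 = -60.0037° (wrapped to (-180°,180°])

-45.009 45.012 -60.004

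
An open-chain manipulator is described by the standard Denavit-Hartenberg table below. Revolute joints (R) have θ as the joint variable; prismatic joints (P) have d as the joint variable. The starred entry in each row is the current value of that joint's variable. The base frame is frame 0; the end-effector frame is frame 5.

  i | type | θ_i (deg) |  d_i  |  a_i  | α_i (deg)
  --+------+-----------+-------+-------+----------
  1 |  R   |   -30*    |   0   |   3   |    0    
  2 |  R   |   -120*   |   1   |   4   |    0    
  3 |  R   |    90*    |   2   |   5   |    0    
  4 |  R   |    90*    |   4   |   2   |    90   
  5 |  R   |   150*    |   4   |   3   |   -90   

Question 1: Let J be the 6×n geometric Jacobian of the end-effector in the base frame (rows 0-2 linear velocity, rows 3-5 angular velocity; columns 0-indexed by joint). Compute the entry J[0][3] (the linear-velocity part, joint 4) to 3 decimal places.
axis z_3 = (0.0000,0.0000,1.0000); lever o_n−o_3 = (1.4821,-3.7631,5.5000)
cross product → J_v[:, 3] = (3.7631,1.4821,-0.0000)
J_ω[:, 3] = z_3
entry J[0][3] = 3.7631

3.763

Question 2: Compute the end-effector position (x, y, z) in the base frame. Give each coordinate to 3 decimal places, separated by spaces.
after link 1: o_1 = (2.5981, -1.5000, 0.0000)
after link 2: o_2 = (-0.8660, -3.5000, 1.0000)
after link 3: o_3 = (1.6340, -7.8301, 3.0000)
after link 4: o_4 = (3.3660, -6.8301, 7.0000)
after link 5: o_5 = (3.1160, -11.5933, 8.5000)

3.116 -11.593 8.500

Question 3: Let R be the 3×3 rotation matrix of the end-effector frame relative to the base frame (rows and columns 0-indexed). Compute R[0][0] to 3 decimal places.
-0.750

End-effector x-axis (col 0 of R) = (-0.7500,-0.4330,0.5000)
R[0][0] = -0.7500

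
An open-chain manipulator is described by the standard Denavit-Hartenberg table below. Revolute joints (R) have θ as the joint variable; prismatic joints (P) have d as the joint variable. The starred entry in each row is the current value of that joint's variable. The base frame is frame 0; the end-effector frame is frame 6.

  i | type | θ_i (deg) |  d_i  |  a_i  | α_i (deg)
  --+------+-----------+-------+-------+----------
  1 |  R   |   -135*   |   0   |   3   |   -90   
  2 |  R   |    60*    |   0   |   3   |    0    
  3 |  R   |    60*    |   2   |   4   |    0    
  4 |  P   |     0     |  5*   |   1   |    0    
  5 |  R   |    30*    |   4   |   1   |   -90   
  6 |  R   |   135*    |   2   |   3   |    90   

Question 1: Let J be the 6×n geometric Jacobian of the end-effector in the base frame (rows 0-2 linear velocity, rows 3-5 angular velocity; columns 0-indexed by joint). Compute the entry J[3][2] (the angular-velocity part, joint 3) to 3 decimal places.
0.707

axis z_2 = (0.7071,-0.7071,0.0000); lever o_n−o_2 = (8.0664,-4.4900,-2.0374)
cross product → J_v[:, 2] = (1.4407,1.4407,2.5289)
J_ω[:, 2] = z_2
entry J[3][2] = 0.7071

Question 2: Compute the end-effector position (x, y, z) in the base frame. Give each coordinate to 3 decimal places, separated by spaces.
4.884 -7.672 -4.635

after link 1: o_1 = (-2.1213, -2.1213, 0.0000)
after link 2: o_2 = (-3.1820, -3.1820, -2.5981)
after link 3: o_3 = (-0.3536, -3.1820, -6.0622)
after link 4: o_4 = (3.5355, -6.3640, -6.9282)
after link 5: o_5 = (6.9763, -8.5800, -7.4282)
after link 6: o_6 = (4.8844, -7.6719, -4.6355)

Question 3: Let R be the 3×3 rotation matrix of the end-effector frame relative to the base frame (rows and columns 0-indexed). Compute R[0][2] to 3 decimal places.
End-effector z-axis (col 2 of R) = (-0.0670,0.9330,-0.3536)
R[0][2] = -0.0670

-0.067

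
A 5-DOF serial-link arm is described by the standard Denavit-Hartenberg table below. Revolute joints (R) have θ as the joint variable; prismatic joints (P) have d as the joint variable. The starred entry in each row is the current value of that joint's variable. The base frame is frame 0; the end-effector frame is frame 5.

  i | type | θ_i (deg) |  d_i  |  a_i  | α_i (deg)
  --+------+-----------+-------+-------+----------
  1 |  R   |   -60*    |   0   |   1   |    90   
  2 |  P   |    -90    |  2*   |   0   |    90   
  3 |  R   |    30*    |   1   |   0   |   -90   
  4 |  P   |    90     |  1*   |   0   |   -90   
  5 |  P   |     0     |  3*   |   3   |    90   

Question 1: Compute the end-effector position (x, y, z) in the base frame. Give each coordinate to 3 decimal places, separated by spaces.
0.317 -3.281 3.098

after link 1: o_1 = (0.5000, -0.8660, 0.0000)
after link 2: o_2 = (-1.2321, -1.8660, 0.0000)
after link 3: o_3 = (-1.7321, -1.0000, 0.0000)
after link 4: o_4 = (-2.4821, -1.4330, 0.5000)
after link 5: o_5 = (0.3170, -3.2811, 3.0981)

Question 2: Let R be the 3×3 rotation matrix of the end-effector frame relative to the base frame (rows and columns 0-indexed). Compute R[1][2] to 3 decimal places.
-0.433

End-effector z-axis (col 2 of R) = (-0.7500,-0.4330,0.5000)
R[1][2] = -0.4330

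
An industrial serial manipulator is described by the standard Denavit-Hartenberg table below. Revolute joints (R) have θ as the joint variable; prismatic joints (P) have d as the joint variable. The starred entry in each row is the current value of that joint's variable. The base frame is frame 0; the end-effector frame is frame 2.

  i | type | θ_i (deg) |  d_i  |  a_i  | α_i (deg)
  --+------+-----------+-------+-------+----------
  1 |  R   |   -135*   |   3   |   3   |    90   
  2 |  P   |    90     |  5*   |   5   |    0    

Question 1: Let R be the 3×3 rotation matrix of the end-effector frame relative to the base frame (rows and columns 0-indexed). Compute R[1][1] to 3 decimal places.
0.707

End-effector y-axis (col 1 of R) = (0.7071,0.7071,0.0000)
R[1][1] = 0.7071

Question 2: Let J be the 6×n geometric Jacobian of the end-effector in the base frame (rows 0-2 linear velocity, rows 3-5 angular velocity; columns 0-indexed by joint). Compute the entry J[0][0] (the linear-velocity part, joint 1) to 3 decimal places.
axis z_0 = ẑ; lever o_n−o_0 = (-5.6569,1.4142,8.0000)
cross product → J_v[:, 0] = (-1.4142,-5.6569,0.0000)
J_ω[:, 0] = z_0
entry J[0][0] = -1.4142

-1.414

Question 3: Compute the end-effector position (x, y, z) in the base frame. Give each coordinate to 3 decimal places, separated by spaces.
-5.657 1.414 8.000

after link 1: o_1 = (-2.1213, -2.1213, 3.0000)
after link 2: o_2 = (-5.6569, 1.4142, 8.0000)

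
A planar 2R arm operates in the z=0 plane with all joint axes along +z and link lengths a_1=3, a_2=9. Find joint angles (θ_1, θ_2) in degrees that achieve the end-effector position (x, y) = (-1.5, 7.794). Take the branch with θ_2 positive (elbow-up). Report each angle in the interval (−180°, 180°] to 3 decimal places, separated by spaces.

cos θ_2 = (62.9964−3²−9²)/(2·3·9) = -0.5001; θ_2 = 120.0044° (elbow-up)
β = atan2(7.7940,-1.5000) = 100.8937°; ψ = atan2(7.7939,-1.5006) = 100.8981°
θ_1 = β − ψ = -0.0044°

-0.004 120.004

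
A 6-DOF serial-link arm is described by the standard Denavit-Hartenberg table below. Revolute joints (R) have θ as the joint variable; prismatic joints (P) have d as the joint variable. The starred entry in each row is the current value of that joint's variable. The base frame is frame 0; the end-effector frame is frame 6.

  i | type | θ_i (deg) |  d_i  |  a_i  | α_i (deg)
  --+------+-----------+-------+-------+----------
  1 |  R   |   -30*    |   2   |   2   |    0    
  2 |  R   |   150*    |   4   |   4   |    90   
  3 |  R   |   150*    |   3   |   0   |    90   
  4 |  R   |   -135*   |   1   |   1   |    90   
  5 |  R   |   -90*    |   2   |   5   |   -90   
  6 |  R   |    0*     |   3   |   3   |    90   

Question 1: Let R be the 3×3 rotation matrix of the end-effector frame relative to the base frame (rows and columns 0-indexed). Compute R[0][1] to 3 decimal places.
End-effector y-axis (col 1 of R) = (-0.9186,0.1768,-0.3536)
R[0][1] = -0.9186

-0.919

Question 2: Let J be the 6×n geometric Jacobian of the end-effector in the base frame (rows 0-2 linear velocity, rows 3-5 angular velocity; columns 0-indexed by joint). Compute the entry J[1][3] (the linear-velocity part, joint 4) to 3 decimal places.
-3.182

axis z_3 = (-0.2500,0.4330,0.8660); lever o_n−o_3 = (-1.3119,-0.5562,-8.1835)
cross product → J_v[:, 3] = (-3.0619,-3.1820,0.7071)
J_ω[:, 3] = z_3
entry J[1][3] = -3.1820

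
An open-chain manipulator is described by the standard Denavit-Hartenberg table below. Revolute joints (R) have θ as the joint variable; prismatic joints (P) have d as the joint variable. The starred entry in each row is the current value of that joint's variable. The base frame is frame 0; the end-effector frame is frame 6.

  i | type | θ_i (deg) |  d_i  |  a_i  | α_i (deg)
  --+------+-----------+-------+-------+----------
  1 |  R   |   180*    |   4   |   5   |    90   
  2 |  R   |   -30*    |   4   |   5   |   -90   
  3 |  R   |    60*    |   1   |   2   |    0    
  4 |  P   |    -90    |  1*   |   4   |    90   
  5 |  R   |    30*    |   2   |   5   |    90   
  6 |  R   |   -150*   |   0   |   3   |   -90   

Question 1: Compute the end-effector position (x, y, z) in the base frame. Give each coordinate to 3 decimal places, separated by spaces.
after link 1: o_1 = (-5.0000, 0.0000, 4.0000)
after link 2: o_2 = (-9.3301, 4.0000, 1.5000)
after link 3: o_3 = (-10.6962, 2.2679, 1.8660)
after link 4: o_4 = (-14.1962, 4.2679, 1.0000)
after link 5: o_5 = (-17.8277, 8.1651, 1.7901)
after link 6: o_6 = (-16.1402, 5.7410, 1.2643)

-16.140 5.741 1.264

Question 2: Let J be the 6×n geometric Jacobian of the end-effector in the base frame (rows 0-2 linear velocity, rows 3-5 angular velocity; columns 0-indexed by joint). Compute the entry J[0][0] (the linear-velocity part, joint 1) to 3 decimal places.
-5.741

axis z_0 = ẑ; lever o_n−o_0 = (-16.1402,5.7410,1.2643)
cross product → J_v[:, 0] = (-5.7410,-16.1402,0.0000)
J_ω[:, 0] = z_0
entry J[0][0] = -5.7410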